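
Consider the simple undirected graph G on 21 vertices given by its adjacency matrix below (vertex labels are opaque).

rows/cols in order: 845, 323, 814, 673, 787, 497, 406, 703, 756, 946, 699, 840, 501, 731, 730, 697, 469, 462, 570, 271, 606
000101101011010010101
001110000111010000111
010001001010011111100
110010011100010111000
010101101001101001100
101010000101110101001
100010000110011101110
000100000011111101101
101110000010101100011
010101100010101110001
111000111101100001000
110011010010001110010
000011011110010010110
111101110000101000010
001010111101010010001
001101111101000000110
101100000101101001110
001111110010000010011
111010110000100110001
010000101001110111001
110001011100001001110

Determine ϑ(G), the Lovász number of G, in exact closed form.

N(699) = {845, 323, 814, 406, 703, 756, 946, 840, 501, 462}, |N(699)| = 10.
N(469) = {845, 814, 673, 946, 840, 501, 730, 462, 570, 271}, |N(469)| = 10.
deg(271) = 10; N(271) = {323, 406, 756, 840, 501, 731, 697, 469, 462, 606}.
N(731) = {845, 323, 814, 673, 497, 406, 703, 501, 730, 271}, |N(731)| = 10.
deg(v) = 10 for all v (|V|=21); Kneser K(7,2) on C(7,2)=21 vertices.
spec(A) ≈ [10.0, 1.0, -4.0] (distinct, 5 d.p.).
−21·(-4) / ((10)−(-4)) = 6 = ϑ(G).
= 6.000000… (decimal).

6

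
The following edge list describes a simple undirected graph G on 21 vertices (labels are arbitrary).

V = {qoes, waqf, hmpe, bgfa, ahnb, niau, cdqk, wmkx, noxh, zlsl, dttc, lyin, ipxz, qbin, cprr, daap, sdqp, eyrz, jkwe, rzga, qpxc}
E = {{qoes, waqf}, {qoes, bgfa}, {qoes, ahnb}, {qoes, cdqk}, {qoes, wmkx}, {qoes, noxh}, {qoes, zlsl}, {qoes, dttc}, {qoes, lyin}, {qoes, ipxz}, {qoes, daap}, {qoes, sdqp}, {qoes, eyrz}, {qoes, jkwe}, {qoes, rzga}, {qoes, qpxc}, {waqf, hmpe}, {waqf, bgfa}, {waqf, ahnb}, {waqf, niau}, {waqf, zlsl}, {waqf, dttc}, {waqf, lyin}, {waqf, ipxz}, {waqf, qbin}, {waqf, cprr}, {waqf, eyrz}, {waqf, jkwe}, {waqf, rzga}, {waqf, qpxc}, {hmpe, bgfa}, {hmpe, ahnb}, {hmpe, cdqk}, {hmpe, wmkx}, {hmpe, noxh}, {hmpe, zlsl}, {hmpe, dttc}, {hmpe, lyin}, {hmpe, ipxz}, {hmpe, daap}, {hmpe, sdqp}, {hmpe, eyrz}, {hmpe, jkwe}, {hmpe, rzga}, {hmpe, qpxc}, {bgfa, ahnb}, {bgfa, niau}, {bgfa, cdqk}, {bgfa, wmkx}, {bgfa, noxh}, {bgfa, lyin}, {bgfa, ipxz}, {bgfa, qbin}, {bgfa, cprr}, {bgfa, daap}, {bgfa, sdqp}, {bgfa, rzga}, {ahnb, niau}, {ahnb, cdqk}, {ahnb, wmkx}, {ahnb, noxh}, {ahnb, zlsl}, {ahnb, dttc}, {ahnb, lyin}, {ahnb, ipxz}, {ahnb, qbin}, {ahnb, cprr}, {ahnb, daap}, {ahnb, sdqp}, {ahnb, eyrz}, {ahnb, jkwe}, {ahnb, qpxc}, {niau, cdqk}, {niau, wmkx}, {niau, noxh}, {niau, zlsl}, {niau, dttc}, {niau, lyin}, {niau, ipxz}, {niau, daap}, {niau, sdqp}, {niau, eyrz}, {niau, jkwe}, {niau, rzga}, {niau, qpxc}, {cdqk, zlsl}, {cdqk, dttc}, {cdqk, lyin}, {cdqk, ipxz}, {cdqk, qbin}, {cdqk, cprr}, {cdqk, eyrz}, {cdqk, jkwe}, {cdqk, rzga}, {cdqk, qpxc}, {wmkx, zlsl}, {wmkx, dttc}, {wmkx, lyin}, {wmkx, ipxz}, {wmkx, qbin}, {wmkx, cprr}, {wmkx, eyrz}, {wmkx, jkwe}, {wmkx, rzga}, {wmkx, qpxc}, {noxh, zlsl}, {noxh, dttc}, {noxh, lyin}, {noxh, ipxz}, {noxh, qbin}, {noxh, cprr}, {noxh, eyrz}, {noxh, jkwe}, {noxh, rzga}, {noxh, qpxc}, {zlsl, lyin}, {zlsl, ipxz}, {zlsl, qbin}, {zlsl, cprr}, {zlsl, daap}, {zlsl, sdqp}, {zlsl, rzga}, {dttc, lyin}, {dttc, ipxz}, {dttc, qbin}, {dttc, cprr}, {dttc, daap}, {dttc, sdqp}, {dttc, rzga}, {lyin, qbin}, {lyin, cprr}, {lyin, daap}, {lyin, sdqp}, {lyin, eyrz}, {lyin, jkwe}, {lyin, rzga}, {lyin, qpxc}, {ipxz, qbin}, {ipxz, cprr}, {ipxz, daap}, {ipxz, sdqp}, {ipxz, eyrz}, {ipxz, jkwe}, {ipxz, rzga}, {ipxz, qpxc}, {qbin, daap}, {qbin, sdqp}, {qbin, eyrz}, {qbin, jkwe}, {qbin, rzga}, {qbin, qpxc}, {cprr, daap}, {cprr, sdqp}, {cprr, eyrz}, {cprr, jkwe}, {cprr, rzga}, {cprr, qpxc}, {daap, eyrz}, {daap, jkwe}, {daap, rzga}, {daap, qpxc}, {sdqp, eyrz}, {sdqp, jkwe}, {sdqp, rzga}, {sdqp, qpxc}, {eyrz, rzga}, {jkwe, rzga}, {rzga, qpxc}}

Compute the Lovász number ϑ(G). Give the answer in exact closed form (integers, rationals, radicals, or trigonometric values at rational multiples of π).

6

deg(rzga) = 19; N(rzga) = {qoes, waqf, hmpe, bgfa, niau, cdqk, wmkx, noxh, zlsl, dttc, lyin, ipxz, qbin, cprr, daap, sdqp, eyrz, jkwe, qpxc}.
deg(qbin) = 16; N(qbin) = {waqf, bgfa, ahnb, cdqk, wmkx, noxh, zlsl, dttc, lyin, ipxz, daap, sdqp, eyrz, jkwe, rzga, qpxc}.
N(hmpe) = {waqf, bgfa, ahnb, cdqk, wmkx, noxh, zlsl, dttc, lyin, ipxz, daap, sdqp, eyrz, jkwe, rzga, qpxc}, |N(hmpe)| = 16.
Vertex sdqp has 15 neighbors: qoes, hmpe, bgfa, ahnb, niau, zlsl, dttc, lyin, ipxz, qbin, cprr, eyrz, jkwe, rzga, qpxc.
G = K_{6,6,5,2,2}: α = 6 = χ(Ḡ), so ϑ = 6.
= 6.000000… (decimal).
α=6, χ(Ḡ)=6; ϑ=6 lies between (collapsed).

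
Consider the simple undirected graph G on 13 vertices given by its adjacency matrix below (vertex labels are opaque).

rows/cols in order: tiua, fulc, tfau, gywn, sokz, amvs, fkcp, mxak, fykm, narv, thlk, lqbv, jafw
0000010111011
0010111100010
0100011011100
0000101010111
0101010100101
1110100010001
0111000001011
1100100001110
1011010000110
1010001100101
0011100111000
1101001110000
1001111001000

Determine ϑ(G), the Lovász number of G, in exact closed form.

N(thlk) = {tfau, gywn, sokz, mxak, fykm, narv}, |N(thlk)| = 6.
deg(fykm) = 6; N(fykm) = {tiua, tfau, gywn, amvs, thlk, lqbv}.
N(fulc) = {tfau, sokz, amvs, fkcp, mxak, lqbv}, |N(fulc)| = 6.
Vertex tiua has 6 neighbors: amvs, mxak, fykm, narv, lqbv, jafw.
6-regular, N=13; Paley(13): SR with (k,λ,μ)=(6,2,3).
A has 3 distinct eigenvalues ≈ [6.0, 1.302776, -2.302776].
Lovász (edge-transitive): ϑ = −13·(-sqrt(13)/2 - 1/2)/((6)−(-sqrt(13)/2 - 1/2)) = sqrt(13).
Numerically 3.605551275.

sqrt(13)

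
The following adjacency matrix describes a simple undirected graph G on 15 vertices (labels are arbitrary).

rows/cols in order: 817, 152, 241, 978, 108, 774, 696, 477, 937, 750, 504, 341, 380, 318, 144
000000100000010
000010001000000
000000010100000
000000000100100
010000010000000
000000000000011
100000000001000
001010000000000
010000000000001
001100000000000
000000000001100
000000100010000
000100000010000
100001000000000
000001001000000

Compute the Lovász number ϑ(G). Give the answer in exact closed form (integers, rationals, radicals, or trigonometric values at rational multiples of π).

N(696) = {817, 341}, |N(696)| = 2.
deg(241) = 2; N(241) = {477, 750}.
deg(504) = 2; N(504) = {341, 380}.
N(108) = {152, 477}, |N(108)| = 2.
Every vertex has degree 2 (N=15); the odd cycle C_{15}.
spec(A) ≈ [2.0, 1.827, 1.338, 0.618, -0.209, -1.0, -1.618, -1.956] (distinct, 3 d.p.).
Lovász: ϑ = −15(-2*cos(pi/15))/(2+-(-1)*2*cos(pi/15)) = 15*cos(pi/15)/(cos(pi/15) + 1).
= 7.4171… (decimal).
Lovász sandwich 7 ≤ 15*cos(pi/15)/(cos(pi/15) + 1) ≤ 8: both strict.

15*cos(pi/15)/(cos(pi/15) + 1)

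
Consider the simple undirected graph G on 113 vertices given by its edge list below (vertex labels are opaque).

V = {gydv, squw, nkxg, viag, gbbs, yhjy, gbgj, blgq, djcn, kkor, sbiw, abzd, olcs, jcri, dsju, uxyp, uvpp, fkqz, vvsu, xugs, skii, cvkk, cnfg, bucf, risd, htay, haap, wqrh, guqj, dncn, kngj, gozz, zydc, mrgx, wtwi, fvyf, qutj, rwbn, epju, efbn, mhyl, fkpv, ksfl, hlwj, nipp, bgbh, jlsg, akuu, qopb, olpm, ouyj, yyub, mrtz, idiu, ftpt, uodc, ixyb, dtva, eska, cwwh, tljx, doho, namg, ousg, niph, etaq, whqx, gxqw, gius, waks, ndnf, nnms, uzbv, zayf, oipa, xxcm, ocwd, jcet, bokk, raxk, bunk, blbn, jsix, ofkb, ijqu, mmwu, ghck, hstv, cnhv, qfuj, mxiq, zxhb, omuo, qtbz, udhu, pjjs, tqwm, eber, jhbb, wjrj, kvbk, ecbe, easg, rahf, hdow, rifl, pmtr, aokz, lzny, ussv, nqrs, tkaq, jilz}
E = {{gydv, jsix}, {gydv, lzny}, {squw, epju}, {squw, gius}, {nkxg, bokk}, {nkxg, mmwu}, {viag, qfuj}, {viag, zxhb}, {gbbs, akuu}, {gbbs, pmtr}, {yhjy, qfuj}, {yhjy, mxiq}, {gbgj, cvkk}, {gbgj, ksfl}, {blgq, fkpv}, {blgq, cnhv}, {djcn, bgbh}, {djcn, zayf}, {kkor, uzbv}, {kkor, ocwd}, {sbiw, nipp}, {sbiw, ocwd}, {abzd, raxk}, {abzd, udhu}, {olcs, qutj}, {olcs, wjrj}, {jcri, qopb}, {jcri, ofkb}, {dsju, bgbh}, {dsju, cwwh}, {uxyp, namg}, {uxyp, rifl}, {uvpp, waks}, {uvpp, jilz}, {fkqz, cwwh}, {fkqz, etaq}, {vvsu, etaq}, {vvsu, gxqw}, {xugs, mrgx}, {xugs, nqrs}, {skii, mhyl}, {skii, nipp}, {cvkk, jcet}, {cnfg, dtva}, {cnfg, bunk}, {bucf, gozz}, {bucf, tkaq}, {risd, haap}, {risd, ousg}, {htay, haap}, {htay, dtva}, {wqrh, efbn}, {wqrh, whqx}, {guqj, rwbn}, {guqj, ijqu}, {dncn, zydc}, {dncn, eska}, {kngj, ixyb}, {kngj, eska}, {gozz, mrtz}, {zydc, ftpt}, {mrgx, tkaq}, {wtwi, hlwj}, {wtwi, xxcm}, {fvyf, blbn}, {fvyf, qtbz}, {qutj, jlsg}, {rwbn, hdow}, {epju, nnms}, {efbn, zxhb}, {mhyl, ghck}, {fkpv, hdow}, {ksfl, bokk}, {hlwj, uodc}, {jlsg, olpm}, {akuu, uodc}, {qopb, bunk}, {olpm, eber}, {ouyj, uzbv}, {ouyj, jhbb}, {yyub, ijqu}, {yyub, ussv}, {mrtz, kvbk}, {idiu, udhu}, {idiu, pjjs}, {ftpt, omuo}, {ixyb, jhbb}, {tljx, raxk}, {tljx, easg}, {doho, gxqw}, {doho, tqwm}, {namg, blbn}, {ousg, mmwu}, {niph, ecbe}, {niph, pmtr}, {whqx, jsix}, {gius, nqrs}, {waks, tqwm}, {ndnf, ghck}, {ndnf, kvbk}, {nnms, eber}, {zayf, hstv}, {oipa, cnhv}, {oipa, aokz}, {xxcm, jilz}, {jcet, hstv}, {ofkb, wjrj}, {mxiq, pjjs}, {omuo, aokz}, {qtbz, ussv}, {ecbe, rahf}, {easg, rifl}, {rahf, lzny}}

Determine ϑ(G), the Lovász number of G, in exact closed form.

113*cos(pi/113)/(cos(pi/113) + 1)

N(ofkb) = {jcri, wjrj}, |N(ofkb)| = 2.
deg(mrgx) = 2; N(mrgx) = {xugs, tkaq}.
N(qtbz) = {fvyf, ussv}, |N(qtbz)| = 2.
deg(ghck) = 2; N(ghck) = {mhyl, ndnf}.
2-regular, N=113; a single 113-cycle (edge-transitive).
Distinct eigenvalues (to 4 d.p.): [2.0, 1.9969, 1.9876, 1.9722, 1.9507, 1.9232, 1.8897, 1.8504, 1.8054, 1.7548, 1.6987, 1.6374, 1.5711, 1.4999, 1.424, 1.3438, 1.2594, 1.1711, 1.0792, 0.9839, 0.8856, 0.7846, 0.6811, 0.5756, 0.4682, 0.3595, 0.2496, 0.1389, 0.0278, -0.0834, -0.1943, -0.3046, -0.414, -0.5221, -0.6286, -0.7331, -0.8354, -0.9351, -1.0319, -1.1255, -1.2157, -1.3021, -1.3844, -1.4625, -1.5361, -1.6049, -1.6687, -1.7274, -1.7807, -1.8286, -1.8708, -1.9072, -1.9377, -1.9622, -1.9807, -1.993, -1.9992].
Lovász (edge-transitive): ϑ = −113·(-2*cos(pi/113))/((2)−(-2*cos(pi/113))) = 113*cos(pi/113)/(cos(pi/113) + 1).
ϑ(G) ≈ 56.4891.
56 ≤ 113*cos(pi/113)/(cos(pi/113) + 1) ≤ 57: both strict.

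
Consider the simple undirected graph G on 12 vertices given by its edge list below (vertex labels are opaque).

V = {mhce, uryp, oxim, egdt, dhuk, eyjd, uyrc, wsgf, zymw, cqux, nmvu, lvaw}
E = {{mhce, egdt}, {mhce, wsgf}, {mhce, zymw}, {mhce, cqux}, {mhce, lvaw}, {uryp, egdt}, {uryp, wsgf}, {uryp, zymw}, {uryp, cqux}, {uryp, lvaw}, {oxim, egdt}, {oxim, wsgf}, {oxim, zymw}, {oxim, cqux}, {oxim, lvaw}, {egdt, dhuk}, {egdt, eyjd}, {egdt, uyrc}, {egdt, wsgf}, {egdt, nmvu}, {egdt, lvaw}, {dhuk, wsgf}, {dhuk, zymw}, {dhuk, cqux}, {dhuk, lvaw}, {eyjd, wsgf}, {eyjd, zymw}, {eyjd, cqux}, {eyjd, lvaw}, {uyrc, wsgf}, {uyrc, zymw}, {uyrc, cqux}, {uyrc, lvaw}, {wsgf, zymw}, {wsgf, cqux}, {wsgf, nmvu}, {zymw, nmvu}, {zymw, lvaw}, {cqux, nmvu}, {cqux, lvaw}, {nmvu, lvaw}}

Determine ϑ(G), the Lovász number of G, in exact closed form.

7

Vertex uyrc has 5 neighbors: egdt, wsgf, zymw, cqux, lvaw.
Vertex mhce has 5 neighbors: egdt, wsgf, zymw, cqux, lvaw.
N(uryp) = {egdt, wsgf, zymw, cqux, lvaw}, |N(uryp)| = 5.
deg(egdt) = 9; N(egdt) = {mhce, uryp, oxim, dhuk, eyjd, uyrc, wsgf, nmvu, lvaw}.
Complete 3-partite, parts [7, 3, 2]: perfect, ϑ = α = 7.
≈ 7.00000000 (to 8 d.p.).
α=7, χ(Ḡ)=7; ϑ=7 lies between (collapsed).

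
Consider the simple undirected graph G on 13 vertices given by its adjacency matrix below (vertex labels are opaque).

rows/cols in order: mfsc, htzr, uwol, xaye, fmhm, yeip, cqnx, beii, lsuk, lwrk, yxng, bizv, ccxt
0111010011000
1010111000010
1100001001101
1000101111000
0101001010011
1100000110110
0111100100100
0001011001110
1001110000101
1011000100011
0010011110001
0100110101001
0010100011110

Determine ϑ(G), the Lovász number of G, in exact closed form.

N(xaye) = {mfsc, fmhm, cqnx, beii, lsuk, lwrk}, |N(xaye)| = 6.
N(mfsc) = {htzr, uwol, xaye, yeip, lsuk, lwrk}, |N(mfsc)| = 6.
Vertex uwol has 6 neighbors: mfsc, htzr, cqnx, lwrk, yxng, ccxt.
deg(cqnx) = 6; N(cqnx) = {htzr, uwol, xaye, fmhm, beii, yxng}.
Every vertex has degree 6 (N=13); strongly regular (13,6,2,3).
Distinct eigenvalues (to 4 d.p.): [6.0, 1.3028, -2.3028].
ϑ = −N·λ_min/(λ_max−λ_min) = −13·(-sqrt(13)/2 - 1/2)/(6−(-sqrt(13)/2 - 1/2)) = sqrt(13).
ϑ(G) ≈ 3.60555128.

sqrt(13)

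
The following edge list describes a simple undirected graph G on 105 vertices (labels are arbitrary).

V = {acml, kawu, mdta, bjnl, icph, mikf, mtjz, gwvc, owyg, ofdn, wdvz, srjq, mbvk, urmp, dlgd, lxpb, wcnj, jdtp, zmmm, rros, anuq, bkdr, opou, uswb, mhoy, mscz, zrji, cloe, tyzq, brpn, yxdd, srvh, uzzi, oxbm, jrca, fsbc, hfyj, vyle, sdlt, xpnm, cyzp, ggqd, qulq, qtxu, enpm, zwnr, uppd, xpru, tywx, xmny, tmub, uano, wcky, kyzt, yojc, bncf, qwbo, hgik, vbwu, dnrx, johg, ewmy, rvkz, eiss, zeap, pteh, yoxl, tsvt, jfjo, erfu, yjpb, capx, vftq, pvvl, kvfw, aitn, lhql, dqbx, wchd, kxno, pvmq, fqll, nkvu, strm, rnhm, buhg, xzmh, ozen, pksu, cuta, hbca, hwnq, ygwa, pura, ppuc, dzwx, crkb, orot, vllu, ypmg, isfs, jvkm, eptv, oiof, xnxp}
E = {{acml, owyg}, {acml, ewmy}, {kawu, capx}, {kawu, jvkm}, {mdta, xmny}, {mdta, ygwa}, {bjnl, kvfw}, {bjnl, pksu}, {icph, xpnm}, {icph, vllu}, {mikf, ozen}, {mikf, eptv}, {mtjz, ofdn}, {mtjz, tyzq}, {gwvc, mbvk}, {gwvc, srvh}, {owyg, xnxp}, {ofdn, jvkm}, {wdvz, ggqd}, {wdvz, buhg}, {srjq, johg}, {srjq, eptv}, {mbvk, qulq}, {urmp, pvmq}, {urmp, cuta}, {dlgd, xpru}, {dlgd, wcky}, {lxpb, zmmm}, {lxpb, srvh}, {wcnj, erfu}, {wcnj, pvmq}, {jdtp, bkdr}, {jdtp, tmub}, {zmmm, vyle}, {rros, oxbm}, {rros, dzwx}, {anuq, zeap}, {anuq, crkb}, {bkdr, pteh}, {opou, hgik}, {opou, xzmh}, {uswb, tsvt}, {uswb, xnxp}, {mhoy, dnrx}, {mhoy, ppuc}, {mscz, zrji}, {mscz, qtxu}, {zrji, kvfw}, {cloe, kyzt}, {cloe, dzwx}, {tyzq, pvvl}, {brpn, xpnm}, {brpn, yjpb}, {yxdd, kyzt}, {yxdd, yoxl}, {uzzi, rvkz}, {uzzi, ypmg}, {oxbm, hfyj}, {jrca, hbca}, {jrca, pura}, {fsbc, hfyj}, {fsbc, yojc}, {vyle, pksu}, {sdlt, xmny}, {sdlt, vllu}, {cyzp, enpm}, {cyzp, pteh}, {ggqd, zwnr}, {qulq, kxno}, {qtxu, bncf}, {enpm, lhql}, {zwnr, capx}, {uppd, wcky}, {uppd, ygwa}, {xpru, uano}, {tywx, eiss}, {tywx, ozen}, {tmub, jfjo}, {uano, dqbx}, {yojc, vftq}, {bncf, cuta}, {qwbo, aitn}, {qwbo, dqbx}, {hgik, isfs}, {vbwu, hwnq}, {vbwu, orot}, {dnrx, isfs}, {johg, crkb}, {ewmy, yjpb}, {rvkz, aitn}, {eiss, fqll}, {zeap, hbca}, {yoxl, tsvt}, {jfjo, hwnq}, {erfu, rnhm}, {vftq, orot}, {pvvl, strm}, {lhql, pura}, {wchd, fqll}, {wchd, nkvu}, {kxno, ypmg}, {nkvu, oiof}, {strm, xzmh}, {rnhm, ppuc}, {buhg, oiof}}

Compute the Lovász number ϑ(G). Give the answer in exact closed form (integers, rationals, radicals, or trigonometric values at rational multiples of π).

105*cos(pi/105)/(cos(pi/105) + 1)

deg(wcnj) = 2; N(wcnj) = {erfu, pvmq}.
Vertex vbwu has 2 neighbors: hwnq, orot.
deg(xnxp) = 2; N(xnxp) = {owyg, uswb}.
deg(ofdn) = 2; N(ofdn) = {mtjz, jvkm}.
Regular of degree 2 on 105 vertices: this is C_{105}, the 105-cycle.
A has 53 distinct eigenvalues ≈ [2.0, 1.996, 1.986, 1.968, 1.943, 1.911, 1.872, 1.827, 1.775, 1.717, 1.652, 1.582, 1.506, 1.425, 1.338, 1.247, 1.151, 1.051, 0.948, 0.841, 0.731, 0.618, 0.503, 0.387, 0.268, 0.149, 0.03, -0.09, -0.209, -0.328, -0.445, -0.561, -0.675, -0.786, -0.895, -1.0, -1.102, -1.2, -1.293, -1.382, -1.466, -1.545, -1.618, -1.685, -1.747, -1.802, -1.851, -1.893, -1.928, -1.956, -1.978, -1.992, -1.999].
Lovász (edge-transitive): ϑ = −105·(-2*cos(pi/105))/((2)−(-2*cos(pi/105))) = 105*cos(pi/105)/(cos(pi/105) + 1).
Numerically 52.48824872.
Lovász sandwich 52 ≤ 105*cos(pi/105)/(cos(pi/105) + 1) ≤ 53: both strict.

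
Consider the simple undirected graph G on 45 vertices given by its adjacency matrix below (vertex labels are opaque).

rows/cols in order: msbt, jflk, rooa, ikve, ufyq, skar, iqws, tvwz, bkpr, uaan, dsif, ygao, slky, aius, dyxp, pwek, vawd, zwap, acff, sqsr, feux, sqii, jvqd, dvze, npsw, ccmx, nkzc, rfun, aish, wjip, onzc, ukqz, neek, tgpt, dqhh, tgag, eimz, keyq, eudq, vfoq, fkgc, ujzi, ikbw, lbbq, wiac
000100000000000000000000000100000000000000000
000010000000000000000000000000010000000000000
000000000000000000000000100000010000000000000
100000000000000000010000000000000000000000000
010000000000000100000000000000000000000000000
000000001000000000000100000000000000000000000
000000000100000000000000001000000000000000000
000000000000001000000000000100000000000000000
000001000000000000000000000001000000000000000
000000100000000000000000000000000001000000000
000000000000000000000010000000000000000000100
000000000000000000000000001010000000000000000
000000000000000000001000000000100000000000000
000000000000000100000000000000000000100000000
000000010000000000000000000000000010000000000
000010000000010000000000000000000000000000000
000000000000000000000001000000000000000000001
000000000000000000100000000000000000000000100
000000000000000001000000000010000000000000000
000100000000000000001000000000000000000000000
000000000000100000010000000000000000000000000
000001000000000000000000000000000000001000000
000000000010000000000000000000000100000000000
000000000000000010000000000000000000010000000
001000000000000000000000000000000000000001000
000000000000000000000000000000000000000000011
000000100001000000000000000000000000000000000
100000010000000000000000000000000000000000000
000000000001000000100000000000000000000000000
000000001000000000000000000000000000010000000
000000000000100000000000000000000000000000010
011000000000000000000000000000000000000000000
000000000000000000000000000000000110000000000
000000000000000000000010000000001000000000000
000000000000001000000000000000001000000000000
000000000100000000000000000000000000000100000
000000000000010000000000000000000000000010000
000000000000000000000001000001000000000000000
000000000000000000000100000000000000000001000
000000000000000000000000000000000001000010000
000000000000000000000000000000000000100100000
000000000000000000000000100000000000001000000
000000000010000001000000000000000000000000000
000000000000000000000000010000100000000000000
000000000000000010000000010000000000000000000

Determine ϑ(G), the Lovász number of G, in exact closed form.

45*cos(pi/45)/(cos(pi/45) + 1)

deg(vawd) = 2; N(vawd) = {dvze, wiac}.
Vertex neek has 2 neighbors: tgpt, dqhh.
deg(skar) = 2; N(skar) = {bkpr, sqii}.
deg(rfun) = 2; N(rfun) = {msbt, tvwz}.
Every vertex has degree 2 (N=45); the odd cycle C_{45}.
spec(A) ≈ [2.0, 1.981, 1.923, 1.827, 1.696, 1.532, 1.338, 1.118, 0.877, 0.618, 0.347, 0.07, -0.209, -0.484, -0.749, -1.0, -1.231, -1.439, -1.618, -1.766, -1.879, -1.956, -1.995] (distinct, 3 d.p.).
−45·(-2*cos(pi/45)) / ((2)−(-2*cos(pi/45))) = 45*cos(pi/45)/(cos(pi/45) + 1) = ϑ(G).
= 22.4726… (decimal).
Lovász sandwich 22 ≤ 45*cos(pi/45)/(cos(pi/45) + 1) ≤ 23: both strict.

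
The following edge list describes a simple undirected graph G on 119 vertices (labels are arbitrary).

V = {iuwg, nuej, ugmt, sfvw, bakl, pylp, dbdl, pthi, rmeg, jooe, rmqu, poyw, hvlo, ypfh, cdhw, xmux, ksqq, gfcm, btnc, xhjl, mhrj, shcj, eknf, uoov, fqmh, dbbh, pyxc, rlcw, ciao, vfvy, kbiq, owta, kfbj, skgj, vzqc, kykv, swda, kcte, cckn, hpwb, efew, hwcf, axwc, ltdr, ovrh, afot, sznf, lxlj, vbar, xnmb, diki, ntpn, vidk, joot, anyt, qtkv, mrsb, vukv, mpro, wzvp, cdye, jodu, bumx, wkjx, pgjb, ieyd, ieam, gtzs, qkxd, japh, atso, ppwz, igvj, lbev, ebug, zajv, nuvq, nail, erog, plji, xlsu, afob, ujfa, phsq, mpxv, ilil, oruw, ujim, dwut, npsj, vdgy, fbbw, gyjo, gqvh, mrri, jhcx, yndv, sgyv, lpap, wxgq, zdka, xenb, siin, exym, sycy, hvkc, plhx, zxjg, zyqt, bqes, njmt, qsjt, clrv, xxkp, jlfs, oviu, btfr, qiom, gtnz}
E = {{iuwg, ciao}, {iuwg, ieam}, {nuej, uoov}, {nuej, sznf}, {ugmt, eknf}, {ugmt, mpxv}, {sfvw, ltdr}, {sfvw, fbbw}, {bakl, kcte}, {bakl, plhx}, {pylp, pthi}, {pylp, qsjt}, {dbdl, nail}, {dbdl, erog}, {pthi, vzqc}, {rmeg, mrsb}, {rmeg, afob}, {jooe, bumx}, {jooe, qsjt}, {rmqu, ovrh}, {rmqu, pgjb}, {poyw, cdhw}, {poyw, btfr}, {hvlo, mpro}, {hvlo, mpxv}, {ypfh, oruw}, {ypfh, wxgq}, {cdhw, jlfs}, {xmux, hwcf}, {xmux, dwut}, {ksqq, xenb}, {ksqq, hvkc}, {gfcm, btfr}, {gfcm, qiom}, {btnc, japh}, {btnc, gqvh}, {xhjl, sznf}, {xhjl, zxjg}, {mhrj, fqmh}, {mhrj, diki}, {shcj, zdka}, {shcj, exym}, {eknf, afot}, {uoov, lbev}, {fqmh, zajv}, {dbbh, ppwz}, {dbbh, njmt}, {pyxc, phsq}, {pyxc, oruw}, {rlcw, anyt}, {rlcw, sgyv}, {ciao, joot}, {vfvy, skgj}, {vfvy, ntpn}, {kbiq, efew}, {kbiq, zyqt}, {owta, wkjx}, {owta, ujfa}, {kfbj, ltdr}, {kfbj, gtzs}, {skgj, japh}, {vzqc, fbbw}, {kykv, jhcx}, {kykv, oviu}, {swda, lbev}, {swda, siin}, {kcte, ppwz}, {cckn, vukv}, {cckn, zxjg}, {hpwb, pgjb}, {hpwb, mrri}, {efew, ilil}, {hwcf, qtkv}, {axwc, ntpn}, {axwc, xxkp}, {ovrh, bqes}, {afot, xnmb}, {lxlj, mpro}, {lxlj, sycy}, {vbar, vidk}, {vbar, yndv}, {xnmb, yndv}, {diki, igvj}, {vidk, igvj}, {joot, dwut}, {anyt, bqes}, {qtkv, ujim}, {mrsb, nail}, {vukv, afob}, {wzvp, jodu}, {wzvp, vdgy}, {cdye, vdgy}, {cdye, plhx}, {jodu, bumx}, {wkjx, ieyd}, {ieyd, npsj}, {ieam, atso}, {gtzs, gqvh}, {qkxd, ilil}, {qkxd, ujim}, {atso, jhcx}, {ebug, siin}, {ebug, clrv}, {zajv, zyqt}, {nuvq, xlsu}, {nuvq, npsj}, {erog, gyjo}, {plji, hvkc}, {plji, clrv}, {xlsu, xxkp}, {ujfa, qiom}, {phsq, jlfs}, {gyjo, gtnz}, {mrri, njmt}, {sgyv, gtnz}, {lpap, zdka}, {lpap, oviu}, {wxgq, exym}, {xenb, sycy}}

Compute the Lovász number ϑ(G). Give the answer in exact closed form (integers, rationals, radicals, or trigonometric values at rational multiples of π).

119*cos(pi/119)/(cos(pi/119) + 1)

N(phsq) = {pyxc, jlfs}, |N(phsq)| = 2.
deg(plhx) = 2; N(plhx) = {bakl, cdye}.
N(dbdl) = {nail, erog}, |N(dbdl)| = 2.
N(sycy) = {lxlj, xenb}, |N(sycy)| = 2.
2-regular, N=119; this is C_{119}, the 119-cycle.
A has 60 distinct eigenvalues ≈ [2.0, 1.997, 1.989, 1.975, 1.956, 1.931, 1.9, 1.865, 1.824, 1.778, 1.728, 1.672, 1.612, 1.547, 1.478, 1.405, 1.328, 1.247, 1.163, 1.075, 0.985, 0.891, 0.796, 0.698, 0.598, 0.496, 0.393, 0.289, 0.185, 0.079, -0.026, -0.132, -0.237, -0.342, -0.445, -0.547, -0.648, -0.747, -0.844, -0.938, -1.03, -1.119, -1.205, -1.288, -1.367, -1.442, -1.513, -1.58, -1.642, -1.7, -1.754, -1.802, -1.845, -1.883, -1.916, -1.944, -1.966, -1.983, -1.994, -1.999].
Lovász: ϑ = −119(-2*cos(pi/119))/(2+-(-1)*2*cos(pi/119)) = 119*cos(pi/119)/(cos(pi/119) + 1).
Numerically 59.489631564.
Lovász sandwich 59 ≤ 119*cos(pi/119)/(cos(pi/119) + 1) ≤ 60: both strict.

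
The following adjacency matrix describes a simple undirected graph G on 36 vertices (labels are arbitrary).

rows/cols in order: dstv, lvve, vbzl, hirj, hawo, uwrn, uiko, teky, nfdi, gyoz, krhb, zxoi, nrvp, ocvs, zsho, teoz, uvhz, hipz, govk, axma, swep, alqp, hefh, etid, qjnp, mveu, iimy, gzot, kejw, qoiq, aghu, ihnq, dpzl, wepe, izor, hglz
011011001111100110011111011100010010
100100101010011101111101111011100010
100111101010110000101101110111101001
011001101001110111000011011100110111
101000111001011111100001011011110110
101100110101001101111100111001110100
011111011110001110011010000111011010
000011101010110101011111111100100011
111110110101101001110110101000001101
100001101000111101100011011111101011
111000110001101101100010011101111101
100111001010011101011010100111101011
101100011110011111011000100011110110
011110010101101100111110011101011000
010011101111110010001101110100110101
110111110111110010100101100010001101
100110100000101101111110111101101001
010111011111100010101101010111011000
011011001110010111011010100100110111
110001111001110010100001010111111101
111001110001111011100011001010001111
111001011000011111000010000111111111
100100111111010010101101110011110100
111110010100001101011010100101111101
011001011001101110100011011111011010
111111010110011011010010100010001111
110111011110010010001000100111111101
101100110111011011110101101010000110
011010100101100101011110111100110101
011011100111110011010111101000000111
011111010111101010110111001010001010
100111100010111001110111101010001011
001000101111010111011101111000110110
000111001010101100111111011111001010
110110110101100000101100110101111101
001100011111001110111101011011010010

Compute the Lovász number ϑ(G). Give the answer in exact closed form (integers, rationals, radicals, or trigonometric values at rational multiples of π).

deg(hawo) = 21; N(hawo) = {dstv, vbzl, uiko, teky, nfdi, zxoi, ocvs, zsho, teoz, uvhz, hipz, govk, etid, mveu, iimy, kejw, qoiq, aghu, ihnq, wepe, izor}.
deg(aghu) = 21; N(aghu) = {lvve, vbzl, hirj, hawo, uwrn, teky, gyoz, krhb, zxoi, nrvp, zsho, uvhz, govk, axma, alqp, hefh, etid, iimy, kejw, dpzl, izor}.
deg(nfdi) = 21; N(nfdi) = {dstv, lvve, vbzl, hirj, hawo, uiko, teky, gyoz, zxoi, nrvp, zsho, hipz, govk, axma, alqp, hefh, qjnp, iimy, dpzl, wepe, hglz}.
Vertex zsho has 21 neighbors: lvve, hawo, uwrn, uiko, nfdi, gyoz, krhb, zxoi, nrvp, ocvs, uvhz, swep, alqp, etid, qjnp, mveu, gzot, aghu, ihnq, wepe, hglz.
Regular of degree 21 on 36 vertices: Kneser K(9,2) on C(9,2)=36 vertices.
spec(A) ≈ [21.0, 1.0, -6.0] (distinct, 5 d.p.).
−36·(-6) / ((21)−(-6)) = 8 = ϑ(G).
ϑ(G) ≈ 8.00000.

8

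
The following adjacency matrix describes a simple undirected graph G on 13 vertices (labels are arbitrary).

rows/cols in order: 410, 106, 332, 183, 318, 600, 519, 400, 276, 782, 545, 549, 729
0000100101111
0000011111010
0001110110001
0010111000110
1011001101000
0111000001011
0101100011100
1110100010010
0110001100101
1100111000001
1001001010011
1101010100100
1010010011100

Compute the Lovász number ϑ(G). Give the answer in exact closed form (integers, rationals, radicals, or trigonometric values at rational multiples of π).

sqrt(13)

Vertex 519 has 6 neighbors: 106, 183, 318, 276, 782, 545.
N(400) = {410, 106, 332, 318, 276, 549}, |N(400)| = 6.
deg(549) = 6; N(549) = {410, 106, 183, 600, 400, 545}.
Vertex 318 has 6 neighbors: 410, 332, 183, 519, 400, 782.
Every vertex has degree 6 (N=13); SR(13,6,2,3) — a Paley graph.
The 3 distinct eigenvalues: [6.0, 1.303, -2.303].
−13·(-sqrt(13)/2 - 1/2) / ((6)−(-sqrt(13)/2 - 1/2)) = sqrt(13) = ϑ(G).
ϑ(G) ≈ 3.6056.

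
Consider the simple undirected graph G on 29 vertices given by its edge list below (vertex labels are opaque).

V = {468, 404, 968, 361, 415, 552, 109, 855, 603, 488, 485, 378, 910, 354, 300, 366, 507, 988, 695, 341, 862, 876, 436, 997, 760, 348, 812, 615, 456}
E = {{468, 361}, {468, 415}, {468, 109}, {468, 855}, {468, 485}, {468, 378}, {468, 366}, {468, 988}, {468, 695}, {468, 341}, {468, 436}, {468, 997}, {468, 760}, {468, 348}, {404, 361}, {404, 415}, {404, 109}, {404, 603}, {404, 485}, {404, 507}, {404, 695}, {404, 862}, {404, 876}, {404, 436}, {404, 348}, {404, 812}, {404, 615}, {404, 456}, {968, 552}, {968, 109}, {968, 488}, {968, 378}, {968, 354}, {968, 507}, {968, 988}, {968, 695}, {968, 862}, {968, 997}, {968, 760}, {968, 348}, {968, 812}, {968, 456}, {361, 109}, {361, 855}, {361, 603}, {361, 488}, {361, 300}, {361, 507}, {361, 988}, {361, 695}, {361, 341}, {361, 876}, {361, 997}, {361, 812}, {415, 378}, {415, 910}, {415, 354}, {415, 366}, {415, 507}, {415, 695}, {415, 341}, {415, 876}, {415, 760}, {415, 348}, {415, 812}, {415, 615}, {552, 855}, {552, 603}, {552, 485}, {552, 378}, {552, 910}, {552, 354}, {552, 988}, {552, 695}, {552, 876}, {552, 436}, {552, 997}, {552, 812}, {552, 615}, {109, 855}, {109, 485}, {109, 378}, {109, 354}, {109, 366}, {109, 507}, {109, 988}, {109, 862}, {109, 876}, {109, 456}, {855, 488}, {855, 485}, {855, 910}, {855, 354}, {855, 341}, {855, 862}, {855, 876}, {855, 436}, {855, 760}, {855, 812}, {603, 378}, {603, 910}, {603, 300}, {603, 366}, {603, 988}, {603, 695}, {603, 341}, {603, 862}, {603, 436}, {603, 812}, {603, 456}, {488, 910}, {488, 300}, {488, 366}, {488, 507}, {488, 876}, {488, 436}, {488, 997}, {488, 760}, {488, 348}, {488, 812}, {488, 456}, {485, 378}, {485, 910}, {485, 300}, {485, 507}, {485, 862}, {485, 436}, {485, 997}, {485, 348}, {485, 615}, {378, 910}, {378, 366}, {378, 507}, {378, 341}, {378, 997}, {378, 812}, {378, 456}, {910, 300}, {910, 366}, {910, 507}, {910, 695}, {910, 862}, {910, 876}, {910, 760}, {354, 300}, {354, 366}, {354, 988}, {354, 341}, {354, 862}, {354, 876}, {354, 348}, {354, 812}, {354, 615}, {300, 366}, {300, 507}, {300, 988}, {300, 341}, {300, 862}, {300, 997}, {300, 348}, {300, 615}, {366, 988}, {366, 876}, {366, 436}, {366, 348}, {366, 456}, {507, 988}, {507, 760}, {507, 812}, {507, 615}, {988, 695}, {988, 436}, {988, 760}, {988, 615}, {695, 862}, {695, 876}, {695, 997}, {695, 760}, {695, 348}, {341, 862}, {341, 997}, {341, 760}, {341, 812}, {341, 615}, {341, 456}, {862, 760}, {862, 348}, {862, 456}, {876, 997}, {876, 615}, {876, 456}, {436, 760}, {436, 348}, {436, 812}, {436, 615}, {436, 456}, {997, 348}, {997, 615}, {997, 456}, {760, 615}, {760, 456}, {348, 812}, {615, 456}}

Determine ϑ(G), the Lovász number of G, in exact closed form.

Vertex 354 has 14 neighbors: 968, 415, 552, 109, 855, 300, 366, 988, 341, 862, 876, 348, 812, 615.
N(348) = {468, 404, 968, 415, 488, 485, 354, 300, 366, 695, 862, 436, 997, 812}, |N(348)| = 14.
deg(404) = 14; N(404) = {361, 415, 109, 603, 485, 507, 695, 862, 876, 436, 348, 812, 615, 456}.
Vertex 341 has 14 neighbors: 468, 361, 415, 855, 603, 378, 354, 300, 862, 997, 760, 812, 615, 456.
G on 29 vertices is 14-regular; strongly regular (29,14,6,7).
The 3 distinct eigenvalues: [14.0, 2.19258, -3.19258].
−29·(-sqrt(29)/2 - 1/2) / ((14)−(-sqrt(29)/2 - 1/2)) = sqrt(29) = ϑ(G).
≈ 5.3852 (to 4 d.p.).

sqrt(29)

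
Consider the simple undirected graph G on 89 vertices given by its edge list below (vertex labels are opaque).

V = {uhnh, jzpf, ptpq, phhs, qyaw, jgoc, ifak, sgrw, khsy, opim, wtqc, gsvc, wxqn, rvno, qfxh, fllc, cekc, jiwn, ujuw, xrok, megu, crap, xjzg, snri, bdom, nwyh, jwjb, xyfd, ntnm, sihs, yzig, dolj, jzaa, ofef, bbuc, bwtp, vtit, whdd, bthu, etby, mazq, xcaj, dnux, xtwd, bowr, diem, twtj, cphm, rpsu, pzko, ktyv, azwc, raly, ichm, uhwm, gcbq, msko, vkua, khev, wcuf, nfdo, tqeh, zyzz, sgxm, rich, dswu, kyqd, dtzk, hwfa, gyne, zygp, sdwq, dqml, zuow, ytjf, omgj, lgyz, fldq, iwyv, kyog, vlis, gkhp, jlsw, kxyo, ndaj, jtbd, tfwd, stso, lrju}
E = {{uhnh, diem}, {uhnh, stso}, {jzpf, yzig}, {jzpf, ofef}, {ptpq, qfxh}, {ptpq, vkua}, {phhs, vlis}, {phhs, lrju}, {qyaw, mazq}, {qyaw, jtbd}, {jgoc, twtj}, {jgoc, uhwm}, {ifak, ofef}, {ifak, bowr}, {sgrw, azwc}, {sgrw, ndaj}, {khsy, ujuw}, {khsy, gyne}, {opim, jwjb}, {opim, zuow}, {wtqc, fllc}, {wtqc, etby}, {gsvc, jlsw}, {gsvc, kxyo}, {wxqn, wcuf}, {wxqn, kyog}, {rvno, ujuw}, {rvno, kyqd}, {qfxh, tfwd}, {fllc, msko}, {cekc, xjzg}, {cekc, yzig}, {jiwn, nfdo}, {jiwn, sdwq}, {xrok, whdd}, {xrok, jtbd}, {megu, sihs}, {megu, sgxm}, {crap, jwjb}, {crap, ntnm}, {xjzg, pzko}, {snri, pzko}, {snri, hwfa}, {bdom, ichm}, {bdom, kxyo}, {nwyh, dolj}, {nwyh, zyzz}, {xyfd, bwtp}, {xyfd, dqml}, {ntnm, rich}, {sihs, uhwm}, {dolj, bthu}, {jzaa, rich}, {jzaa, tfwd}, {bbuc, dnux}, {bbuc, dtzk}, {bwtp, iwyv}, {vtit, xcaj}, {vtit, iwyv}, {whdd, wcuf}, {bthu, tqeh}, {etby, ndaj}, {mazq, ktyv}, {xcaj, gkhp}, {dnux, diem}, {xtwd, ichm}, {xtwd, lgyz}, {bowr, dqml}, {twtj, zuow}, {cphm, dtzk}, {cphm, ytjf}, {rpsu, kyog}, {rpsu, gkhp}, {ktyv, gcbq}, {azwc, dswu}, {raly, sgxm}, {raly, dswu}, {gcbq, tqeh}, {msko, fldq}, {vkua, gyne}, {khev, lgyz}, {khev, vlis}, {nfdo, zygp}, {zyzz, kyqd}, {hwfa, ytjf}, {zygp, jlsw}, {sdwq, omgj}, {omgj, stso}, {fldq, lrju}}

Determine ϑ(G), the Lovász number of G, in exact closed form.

89*cos(pi/89)/(cos(pi/89) + 1)

deg(ichm) = 2; N(ichm) = {bdom, xtwd}.
Vertex raly has 2 neighbors: sgxm, dswu.
deg(kyog) = 2; N(kyog) = {wxqn, rpsu}.
Vertex etby has 2 neighbors: wtqc, ndaj.
deg(v) = 2 for all v (|V|=89); a single 89-cycle (edge-transitive).
spec(A) ≈ [2.0, 1.995, 1.9801, 1.9553, 1.9208, 1.8767, 1.8232, 1.7607, 1.6894, 1.6097, 1.522, 1.4266, 1.3242, 1.2152, 1.1001, 0.9796, 0.8541, 0.7244, 0.5911, 0.4549, 0.3164, 0.1763, 0.0353, -0.1058, -0.2465, -0.3859, -0.5233, -0.6582, -0.7898, -0.9174, -1.0405, -1.1584, -1.2705, -1.3763, -1.4752, -1.5668, -1.6506, -1.7261, -1.7931, -1.8511, -1.8999, -1.9393, -1.9689, -1.9888, -1.9988] (distinct, 4 d.p.).
ϑ = −N·λ_min/(λ_max−λ_min) = −89·(-2*cos(pi/89))/(2−(-2*cos(pi/89))) = 89*cos(pi/89)/(cos(pi/89) + 1).
≈ 44.48613532 (to 8 d.p.).
Lovász sandwich 44 ≤ 89*cos(pi/89)/(cos(pi/89) + 1) ≤ 45: both strict.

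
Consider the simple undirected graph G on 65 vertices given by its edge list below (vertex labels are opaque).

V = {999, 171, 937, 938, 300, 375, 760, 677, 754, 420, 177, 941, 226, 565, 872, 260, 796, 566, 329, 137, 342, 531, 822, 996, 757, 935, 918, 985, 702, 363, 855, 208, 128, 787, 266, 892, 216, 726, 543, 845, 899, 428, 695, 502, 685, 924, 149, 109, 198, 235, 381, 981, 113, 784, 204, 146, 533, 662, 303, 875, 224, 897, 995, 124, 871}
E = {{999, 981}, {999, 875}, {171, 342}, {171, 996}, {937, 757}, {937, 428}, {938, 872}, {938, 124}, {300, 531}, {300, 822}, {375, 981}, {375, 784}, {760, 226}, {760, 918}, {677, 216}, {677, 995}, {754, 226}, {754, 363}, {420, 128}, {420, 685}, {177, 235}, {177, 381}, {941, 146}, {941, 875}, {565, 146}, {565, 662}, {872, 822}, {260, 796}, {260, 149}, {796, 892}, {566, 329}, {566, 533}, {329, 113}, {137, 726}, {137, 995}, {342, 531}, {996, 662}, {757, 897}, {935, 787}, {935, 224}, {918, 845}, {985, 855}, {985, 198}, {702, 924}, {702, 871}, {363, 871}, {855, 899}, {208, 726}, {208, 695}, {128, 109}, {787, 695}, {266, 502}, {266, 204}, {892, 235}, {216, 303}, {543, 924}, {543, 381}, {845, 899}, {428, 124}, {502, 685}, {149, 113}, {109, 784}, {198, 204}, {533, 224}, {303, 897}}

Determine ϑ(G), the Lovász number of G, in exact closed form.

Vertex 941 has 2 neighbors: 146, 875.
Vertex 204 has 2 neighbors: 266, 198.
deg(420) = 2; N(420) = {128, 685}.
Vertex 845 has 2 neighbors: 918, 899.
2-regular, N=65; connected 2-regular on 65 ⇒ C_{65}.
A has 33 distinct eigenvalues ≈ [2.0, 1.99066, 1.96274, 1.91649, 1.85235, 1.77091, 1.67294, 1.55935, 1.4312, 1.28968, 1.13613, 0.97197, 0.79873, 0.61803, 0.43157, 0.24107, 0.04833, -0.14487, -0.33671, -0.52541, -0.70921, -0.88638, -1.05528, -1.21433, -1.36203, -1.49702, -1.61803, -1.72394, -1.81375, -1.88662, -1.94188, -1.97901, -1.99766].
−65·(-2*cos(pi/65)) / ((2)−(-2*cos(pi/65))) = 65*cos(pi/65)/(cos(pi/65) + 1) = ϑ(G).
= 32.4810126… (decimal).
32 ≤ 65*cos(pi/65)/(cos(pi/65) + 1) ≤ 33: both strict.

65*cos(pi/65)/(cos(pi/65) + 1)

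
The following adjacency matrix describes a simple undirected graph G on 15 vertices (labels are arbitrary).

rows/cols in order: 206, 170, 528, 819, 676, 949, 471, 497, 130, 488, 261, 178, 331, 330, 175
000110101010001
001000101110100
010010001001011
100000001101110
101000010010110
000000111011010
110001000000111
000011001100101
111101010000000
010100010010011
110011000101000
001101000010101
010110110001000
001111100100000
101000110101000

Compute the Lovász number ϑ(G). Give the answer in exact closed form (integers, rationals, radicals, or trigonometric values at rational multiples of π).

N(206) = {819, 676, 471, 130, 261, 175}, |N(206)| = 6.
Vertex 331 has 6 neighbors: 170, 819, 676, 471, 497, 178.
N(819) = {206, 130, 488, 178, 331, 330}, |N(819)| = 6.
Vertex 330 has 6 neighbors: 528, 819, 676, 949, 471, 488.
G on 15 vertices is 6-regular; this is K(6,2), the Kneser graph.
A has 3 distinct eigenvalues ≈ [6.0, 1.0, -3.0].
Lovász: ϑ = −15(-3)/(6+-1*(-3)) = 5.
ϑ(G) ≈ 5.000000000.

5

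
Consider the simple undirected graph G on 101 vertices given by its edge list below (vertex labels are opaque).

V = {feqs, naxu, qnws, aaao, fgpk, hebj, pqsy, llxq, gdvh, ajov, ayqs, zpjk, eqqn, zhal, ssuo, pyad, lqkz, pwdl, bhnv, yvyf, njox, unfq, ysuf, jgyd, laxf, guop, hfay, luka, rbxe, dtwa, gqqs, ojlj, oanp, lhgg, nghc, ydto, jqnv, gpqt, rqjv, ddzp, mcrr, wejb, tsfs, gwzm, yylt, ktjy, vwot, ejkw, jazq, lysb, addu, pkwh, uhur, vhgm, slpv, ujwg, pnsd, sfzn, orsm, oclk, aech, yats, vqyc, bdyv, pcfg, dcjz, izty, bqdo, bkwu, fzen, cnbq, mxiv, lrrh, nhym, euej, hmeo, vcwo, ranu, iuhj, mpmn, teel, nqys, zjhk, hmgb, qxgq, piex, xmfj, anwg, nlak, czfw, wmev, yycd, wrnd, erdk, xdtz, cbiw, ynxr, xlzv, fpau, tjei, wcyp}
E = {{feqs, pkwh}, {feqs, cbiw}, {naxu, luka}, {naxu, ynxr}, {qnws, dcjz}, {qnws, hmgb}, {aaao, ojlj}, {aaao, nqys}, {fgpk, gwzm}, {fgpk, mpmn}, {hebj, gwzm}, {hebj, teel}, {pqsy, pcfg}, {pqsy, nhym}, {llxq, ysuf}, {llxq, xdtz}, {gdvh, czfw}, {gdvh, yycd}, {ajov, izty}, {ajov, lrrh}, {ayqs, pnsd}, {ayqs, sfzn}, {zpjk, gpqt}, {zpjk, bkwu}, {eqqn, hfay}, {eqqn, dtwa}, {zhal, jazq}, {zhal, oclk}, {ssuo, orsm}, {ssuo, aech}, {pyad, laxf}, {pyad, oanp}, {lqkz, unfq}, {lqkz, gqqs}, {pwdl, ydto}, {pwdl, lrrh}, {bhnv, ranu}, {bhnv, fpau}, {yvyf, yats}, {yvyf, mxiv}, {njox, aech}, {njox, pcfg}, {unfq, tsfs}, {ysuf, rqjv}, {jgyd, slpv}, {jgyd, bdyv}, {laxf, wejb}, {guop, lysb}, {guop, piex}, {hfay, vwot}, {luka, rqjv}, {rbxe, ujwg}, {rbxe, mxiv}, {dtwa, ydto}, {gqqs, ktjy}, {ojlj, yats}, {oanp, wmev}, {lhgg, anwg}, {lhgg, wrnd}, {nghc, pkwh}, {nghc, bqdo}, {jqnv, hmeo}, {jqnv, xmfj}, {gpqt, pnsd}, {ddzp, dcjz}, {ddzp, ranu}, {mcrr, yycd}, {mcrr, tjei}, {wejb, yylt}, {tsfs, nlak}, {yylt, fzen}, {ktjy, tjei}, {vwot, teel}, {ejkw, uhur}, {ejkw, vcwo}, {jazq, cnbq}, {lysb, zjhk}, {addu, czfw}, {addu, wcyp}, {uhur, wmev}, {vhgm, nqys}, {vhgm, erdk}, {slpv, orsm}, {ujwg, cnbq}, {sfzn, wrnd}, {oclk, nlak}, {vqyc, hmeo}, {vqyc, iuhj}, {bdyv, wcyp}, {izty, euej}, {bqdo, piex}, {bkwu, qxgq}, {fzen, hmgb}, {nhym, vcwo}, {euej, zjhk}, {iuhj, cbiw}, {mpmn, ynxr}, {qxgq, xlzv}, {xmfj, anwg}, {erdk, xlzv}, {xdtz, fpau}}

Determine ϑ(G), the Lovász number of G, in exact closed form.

101*cos(pi/101)/(cos(pi/101) + 1)

N(luka) = {naxu, rqjv}, |N(luka)| = 2.
deg(bkwu) = 2; N(bkwu) = {zpjk, qxgq}.
Vertex aech has 2 neighbors: ssuo, njox.
Vertex nghc has 2 neighbors: pkwh, bqdo.
101-vertex 2-regular graph: this is C_{101}, the 101-cycle.
The 51 distinct eigenvalues: [2.0, 1.99613, 1.98454, 1.96527, 1.9384, 1.90403, 1.86229, 1.81335, 1.75739, 1.69463, 1.62532, 1.54971, 1.46812, 1.38084, 1.28822, 1.19062, 1.08841, 0.98199, 0.87177, 0.75818, 0.64165, 0.52264, 0.40161, 0.27903, 0.15537, 0.0311, -0.09328, -0.2173, -0.34049, -0.46235, -0.58243, -0.70025, -0.81537, -0.92733, -1.0357, -1.14006, -1.24002, -1.33518, -1.42517, -1.50965, -1.58828, -1.66078, -1.72684, -1.78623, -1.83871, -1.88407, -1.92214, -1.95278, -1.97586, -1.9913, -1.99903].
Lovász (edge-transitive): ϑ = −101·(-2*cos(pi/101))/((2)−(-2*cos(pi/101))) = 101*cos(pi/101)/(cos(pi/101) + 1).
≈ 50.487783173 (to 9 d.p.).
α=50, χ(Ḡ)=51; ϑ=101*cos(pi/101)/(cos(pi/101) + 1) lies between (both strict).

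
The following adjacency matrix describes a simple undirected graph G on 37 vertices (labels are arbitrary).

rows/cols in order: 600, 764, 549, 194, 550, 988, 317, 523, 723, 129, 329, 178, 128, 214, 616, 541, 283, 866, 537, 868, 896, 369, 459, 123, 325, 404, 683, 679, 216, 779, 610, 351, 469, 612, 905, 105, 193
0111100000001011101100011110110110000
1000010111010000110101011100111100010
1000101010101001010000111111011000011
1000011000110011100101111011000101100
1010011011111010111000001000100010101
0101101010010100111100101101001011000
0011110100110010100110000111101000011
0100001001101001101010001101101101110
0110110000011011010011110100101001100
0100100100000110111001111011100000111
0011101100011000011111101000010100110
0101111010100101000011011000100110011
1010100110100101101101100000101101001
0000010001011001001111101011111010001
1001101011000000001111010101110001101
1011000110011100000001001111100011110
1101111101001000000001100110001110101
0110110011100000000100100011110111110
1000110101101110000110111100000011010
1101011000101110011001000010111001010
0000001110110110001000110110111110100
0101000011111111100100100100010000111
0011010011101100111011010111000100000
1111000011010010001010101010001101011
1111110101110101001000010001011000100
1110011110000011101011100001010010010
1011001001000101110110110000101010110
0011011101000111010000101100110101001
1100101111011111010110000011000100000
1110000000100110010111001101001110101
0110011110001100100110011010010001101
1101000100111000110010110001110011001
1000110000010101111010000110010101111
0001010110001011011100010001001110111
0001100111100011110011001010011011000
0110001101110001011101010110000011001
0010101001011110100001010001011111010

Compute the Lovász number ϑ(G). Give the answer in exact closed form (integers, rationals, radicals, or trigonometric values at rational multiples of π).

sqrt(37)

Vertex 193 has 18 neighbors: 549, 550, 317, 129, 178, 128, 214, 616, 283, 369, 123, 679, 779, 610, 351, 469, 612, 105.
Vertex 866 has 18 neighbors: 764, 549, 550, 988, 723, 129, 329, 868, 459, 683, 679, 216, 779, 351, 469, 612, 905, 105.
deg(178) = 18; N(178) = {764, 194, 550, 988, 317, 723, 329, 214, 541, 896, 369, 123, 325, 216, 351, 469, 105, 193}.
deg(905) = 18; N(905) = {194, 550, 523, 723, 129, 329, 616, 541, 283, 866, 896, 369, 325, 683, 779, 610, 469, 612}.
37-vertex 18-regular graph: Paley(37): SR with (k,λ,μ)=(18,8,9).
The 3 distinct eigenvalues: [18.0, 2.54138, -3.54138].
Lovász (edge-transitive): ϑ = −37·(-sqrt(37)/2 - 1/2)/((18)−(-sqrt(37)/2 - 1/2)) = sqrt(37).
= 6.08276253… (decimal).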